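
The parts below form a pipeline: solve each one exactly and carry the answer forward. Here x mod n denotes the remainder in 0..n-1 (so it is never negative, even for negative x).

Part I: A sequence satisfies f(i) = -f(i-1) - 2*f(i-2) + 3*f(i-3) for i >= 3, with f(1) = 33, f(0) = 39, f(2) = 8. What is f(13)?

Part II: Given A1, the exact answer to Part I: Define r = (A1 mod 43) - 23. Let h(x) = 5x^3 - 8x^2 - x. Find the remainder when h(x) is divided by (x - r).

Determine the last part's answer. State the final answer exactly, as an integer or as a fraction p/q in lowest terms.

-5790

Part I: f(3) = -1*(8) - 2*(33) + 3*(39) = 43; iterating: f(3)=43, f(4)=40, f(5)=-102, f(6)=151, f(7)=173, f(8)=-781, f(9)=888, f(10)=1193, f(11)=-5312, f(12)=5590, f(13)=8613; answer 8613
Part II: A1 = 8613; r = -10; remainder = value at the root: 5*(-10)^3 - 8*(-10)^2 - 1*(-10)^1 = (-5000) + (-800) + (10) = -5790; answer -5790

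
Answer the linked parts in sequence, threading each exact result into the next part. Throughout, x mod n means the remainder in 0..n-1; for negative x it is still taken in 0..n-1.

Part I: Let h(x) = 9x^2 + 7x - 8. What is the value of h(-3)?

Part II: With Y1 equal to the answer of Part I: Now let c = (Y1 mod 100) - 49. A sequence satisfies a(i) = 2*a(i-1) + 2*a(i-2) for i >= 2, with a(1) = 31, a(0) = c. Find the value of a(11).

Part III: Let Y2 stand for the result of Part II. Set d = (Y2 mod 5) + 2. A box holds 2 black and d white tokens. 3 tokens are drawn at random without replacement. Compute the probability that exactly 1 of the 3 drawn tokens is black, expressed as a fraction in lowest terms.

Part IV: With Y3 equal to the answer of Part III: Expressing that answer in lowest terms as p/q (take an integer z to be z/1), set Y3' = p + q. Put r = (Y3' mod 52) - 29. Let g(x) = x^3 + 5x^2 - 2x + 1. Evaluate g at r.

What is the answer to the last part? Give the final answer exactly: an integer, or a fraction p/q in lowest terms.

-14143

Part I: 9*(-3)^2 + 7*(-3)^1 - 8 = (81) + (-21) + (-8) = 52; answer 52
Part II: Y1 = 52; c = 3; a(2) = 2*(31) + 2*(3) = 68; iterating: a(2)=68, a(3)=198, a(4)=532, a(5)=1460, a(6)=3984, a(7)=10888, a(8)=29744, a(9)=81264, a(10)=222016, a(11)=606560; answer 606560
Part III: Y2 = 606560; d = 2; total draws C(4,3) = 4; favorable C(2,1)*C(2,2) = 2; P = 1/2; answer 1/2
Part IV: Y3 = 1/2; threaded value p + q = 3; r = -26; 1*(-26)^3 + 5*(-26)^2 - 2*(-26)^1 + 1 = (-17576) + (3380) + (52) + (1) = -14143; answer -14143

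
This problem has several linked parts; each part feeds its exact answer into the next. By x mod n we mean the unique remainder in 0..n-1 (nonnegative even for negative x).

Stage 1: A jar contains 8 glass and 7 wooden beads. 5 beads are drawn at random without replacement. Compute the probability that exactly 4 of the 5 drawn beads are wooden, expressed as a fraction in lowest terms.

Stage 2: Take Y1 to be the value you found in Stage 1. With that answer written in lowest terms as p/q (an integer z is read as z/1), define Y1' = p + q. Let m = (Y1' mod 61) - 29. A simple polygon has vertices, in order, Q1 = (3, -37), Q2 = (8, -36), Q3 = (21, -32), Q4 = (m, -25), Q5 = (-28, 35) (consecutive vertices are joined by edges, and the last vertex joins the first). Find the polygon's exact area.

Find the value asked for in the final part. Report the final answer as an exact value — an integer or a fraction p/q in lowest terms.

Stage 1: total draws C(15,5) = 3003; favorable C(7,4)*C(8,1) = 280; P = 40/429; answer 40/429
Stage 2: Y1 = 40/429; threaded value p + q = 469; m = 13; cross terms: (3*-36 - 8*-37)=188, (8*-32 - 21*-36)=500, (21*-25 - 13*-32)=-109, (13*35 - -28*-25)=-245, (-28*-37 - 3*35)=931; twice the area = |1265| = 1265; area = 1265/2; answer 1265/2

1265/2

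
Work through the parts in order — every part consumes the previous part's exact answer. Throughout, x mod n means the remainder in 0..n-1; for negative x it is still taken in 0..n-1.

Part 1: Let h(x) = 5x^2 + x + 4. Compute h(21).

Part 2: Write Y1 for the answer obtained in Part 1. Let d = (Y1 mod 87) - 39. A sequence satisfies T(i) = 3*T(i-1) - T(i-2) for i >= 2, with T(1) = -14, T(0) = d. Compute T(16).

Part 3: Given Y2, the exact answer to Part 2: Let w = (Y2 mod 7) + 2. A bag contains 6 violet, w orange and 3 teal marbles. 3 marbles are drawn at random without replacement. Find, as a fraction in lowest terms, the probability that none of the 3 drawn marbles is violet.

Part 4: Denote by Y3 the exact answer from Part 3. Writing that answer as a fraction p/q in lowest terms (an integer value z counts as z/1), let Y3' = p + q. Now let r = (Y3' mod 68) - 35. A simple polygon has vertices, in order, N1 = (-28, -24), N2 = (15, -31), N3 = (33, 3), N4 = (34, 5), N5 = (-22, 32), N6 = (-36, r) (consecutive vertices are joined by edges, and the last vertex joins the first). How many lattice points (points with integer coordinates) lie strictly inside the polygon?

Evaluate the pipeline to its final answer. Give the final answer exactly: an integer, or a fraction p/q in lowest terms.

2825

Part 1: 5*(21)^2 + 1*(21)^1 + 4 = (2205) + (21) + (4) = 2230; answer 2230
Part 2: Y1 = 2230; d = 16; T(2) = 3*(-14) - 1*(16) = -58; iterating: T(2)=-58, T(3)=-160, T(4)=-422, T(5)=-1106, T(6)=-2896, T(7)=-7582, T(8)=-19850, T(9)=-51968, T(10)=-136054, T(11)=-356194, T(12)=-932528, T(13)=-2441390, T(14)=-6391642, T(15)=-16733536, T(16)=-43808966; answer -43808966
Part 3: Y2 = -43808966; w = 4; total draws C(13,3) = 286; favorable C(7,3) = 35; P = 35/286; answer 35/286
Part 4: Y3 = 35/286; threaded value p + q = 321; r = 14; cross terms: (-28*-31 - 15*-24)=1228, (15*3 - 33*-31)=1068, (33*5 - 34*3)=63, (34*32 - -22*5)=1198, (-22*14 - -36*32)=844, (-36*-24 - -28*14)=1256; twice the area = |5657| = 5657; area = 5657/2; boundary points = 1 + 2 + 1 + 1 + 2 + 2 = 9; strictly interior points = area - boundary/2 + 1 = 2825; answer 2825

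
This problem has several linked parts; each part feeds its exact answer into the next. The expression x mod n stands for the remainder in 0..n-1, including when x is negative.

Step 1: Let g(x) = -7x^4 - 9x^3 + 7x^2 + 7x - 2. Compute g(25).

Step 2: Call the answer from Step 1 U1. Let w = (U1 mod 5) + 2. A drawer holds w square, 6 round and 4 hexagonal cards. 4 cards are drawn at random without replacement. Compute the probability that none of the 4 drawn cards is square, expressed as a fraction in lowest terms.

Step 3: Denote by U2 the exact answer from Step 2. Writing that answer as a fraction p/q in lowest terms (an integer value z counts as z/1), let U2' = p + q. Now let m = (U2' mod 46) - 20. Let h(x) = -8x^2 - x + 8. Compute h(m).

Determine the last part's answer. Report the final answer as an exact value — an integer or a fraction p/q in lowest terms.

Step 1: -7*(25)^4 - 9*(25)^3 + 7*(25)^2 + 7*(25)^1 - 2 = (-2734375) + (-140625) + (4375) + (175) + (-2) = -2870452; answer -2870452
Step 2: U1 = -2870452; w = 5; total draws C(15,4) = 1365; favorable C(10,4) = 210; P = 2/13; answer 2/13
Step 3: U2 = 2/13; threaded value p + q = 15; m = -5; -8*(-5)^2 - 1*(-5)^1 + 8 = (-200) + (5) + (8) = -187; answer -187

-187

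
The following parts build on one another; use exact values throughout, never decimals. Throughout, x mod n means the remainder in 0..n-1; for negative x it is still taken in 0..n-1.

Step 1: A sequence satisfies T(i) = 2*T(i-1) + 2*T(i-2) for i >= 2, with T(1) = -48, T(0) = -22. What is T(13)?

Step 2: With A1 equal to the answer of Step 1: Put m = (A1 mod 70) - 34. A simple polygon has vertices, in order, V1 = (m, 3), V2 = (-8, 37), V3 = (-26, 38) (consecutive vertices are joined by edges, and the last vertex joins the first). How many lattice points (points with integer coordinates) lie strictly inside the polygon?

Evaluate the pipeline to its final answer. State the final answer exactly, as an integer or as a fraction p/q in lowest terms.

Step 1: T(2) = 2*(-48) + 2*(-22) = -140; iterating: T(2)=-140, T(3)=-376, T(4)=-1032, T(5)=-2816, T(6)=-7696, T(7)=-21024, T(8)=-57440, T(9)=-156928, T(10)=-428736, T(11)=-1171328, T(12)=-3200128, T(13)=-8742912; answer -8742912
Step 2: A1 = -8742912; m = -16; cross terms: (-16*37 - -8*3)=-568, (-8*38 - -26*37)=658, (-26*3 - -16*38)=530; twice the area = |620| = 620; area = 310; boundary points = 2 + 1 + 5 = 8; strictly interior points = area - boundary/2 + 1 = 307; answer 307

307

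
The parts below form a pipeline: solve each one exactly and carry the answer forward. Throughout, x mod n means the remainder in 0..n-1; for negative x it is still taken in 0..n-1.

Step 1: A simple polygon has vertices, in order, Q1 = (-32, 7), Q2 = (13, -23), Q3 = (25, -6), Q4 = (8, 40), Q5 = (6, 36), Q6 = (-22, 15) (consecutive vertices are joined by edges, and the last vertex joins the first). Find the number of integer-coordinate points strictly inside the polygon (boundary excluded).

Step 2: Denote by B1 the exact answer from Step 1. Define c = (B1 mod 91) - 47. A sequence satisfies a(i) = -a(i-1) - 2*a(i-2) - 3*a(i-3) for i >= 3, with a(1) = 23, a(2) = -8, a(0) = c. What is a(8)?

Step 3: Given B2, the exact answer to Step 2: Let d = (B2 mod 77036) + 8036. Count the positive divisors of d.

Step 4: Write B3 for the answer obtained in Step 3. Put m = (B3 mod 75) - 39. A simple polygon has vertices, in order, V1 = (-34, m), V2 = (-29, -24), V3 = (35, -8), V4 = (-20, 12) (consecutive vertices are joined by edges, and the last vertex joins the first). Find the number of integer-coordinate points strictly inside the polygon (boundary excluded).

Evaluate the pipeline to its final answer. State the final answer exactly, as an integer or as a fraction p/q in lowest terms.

Step 1: cross terms: (-32*-23 - 13*7)=645, (13*-6 - 25*-23)=497, (25*40 - 8*-6)=1048, (8*36 - 6*40)=48, (6*15 - -22*36)=882, (-22*7 - -32*15)=326; twice the area = |3446| = 3446; area = 1723; boundary points = 15 + 1 + 1 + 2 + 7 + 2 = 28; strictly interior points = area - boundary/2 + 1 = 1710; answer 1710
Step 2: B1 = 1710; c = 25; a(3) = -1*(-8) - 2*(23) - 3*(25) = -113; iterating: a(3)=-113, a(4)=60, a(5)=190, a(6)=29, a(7)=-589, a(8)=-39; answer -39
Step 3: B2 = -39; d = 85033; 85033 = 13 * 31 * 211; number of divisors = (1+1) * (1+1) * (1+1) = 8; answer 8
Step 4: B3 = 8; m = -31; cross terms: (-34*-24 - -29*-31)=-83, (-29*-8 - 35*-24)=1072, (35*12 - -20*-8)=260, (-20*-31 - -34*12)=1028; twice the area = |2277| = 2277; area = 2277/2; boundary points = 1 + 16 + 5 + 1 = 23; strictly interior points = area - boundary/2 + 1 = 1128; answer 1128

1128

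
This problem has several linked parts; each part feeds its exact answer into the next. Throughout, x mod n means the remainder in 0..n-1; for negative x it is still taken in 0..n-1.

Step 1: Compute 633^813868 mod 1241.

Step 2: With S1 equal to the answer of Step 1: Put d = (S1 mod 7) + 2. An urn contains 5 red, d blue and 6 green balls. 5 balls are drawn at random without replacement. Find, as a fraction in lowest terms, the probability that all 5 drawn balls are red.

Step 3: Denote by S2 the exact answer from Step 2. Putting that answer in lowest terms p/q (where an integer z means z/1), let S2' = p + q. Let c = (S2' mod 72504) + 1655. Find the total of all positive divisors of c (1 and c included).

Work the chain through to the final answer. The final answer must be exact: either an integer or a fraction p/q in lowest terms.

Step 1: squarings mod 1241: 633^1=633, 633^2=1087, 633^4=137, 633^8=154, 633^16=137, 633^32=154, 633^64=137, 633^128=154, 633^256=137, 633^512=154, 633^1024=137, 633^2048=154, 633^4096=137, 633^8192=154, 633^16384=137, 633^32768=154, 633^65536=137, 633^131072=154, 633^262144=137, 633^524288=154; 633^813868 = 633^4 * 633^8 * 633^32 * 633^256 * 633^512 * 633^2048 * 633^8192 * 633^16384 * 633^262144 * 633^524288 = 137 (mod 1241); answer 137
Step 2: S1 = 137; d = 6; total draws C(17,5) = 6188; favorable C(5,5) = 1; P = 1/6188; answer 1/6188
Step 3: S2 = 1/6188; threaded value p + q = 6189; c = 7844; 7844 = 2^2 * 37 * 53; sigma = (1 + 2 + 4) * (1 + 37) * (1 + 53) = 7 * 38 * 54 = 14364; answer 14364

14364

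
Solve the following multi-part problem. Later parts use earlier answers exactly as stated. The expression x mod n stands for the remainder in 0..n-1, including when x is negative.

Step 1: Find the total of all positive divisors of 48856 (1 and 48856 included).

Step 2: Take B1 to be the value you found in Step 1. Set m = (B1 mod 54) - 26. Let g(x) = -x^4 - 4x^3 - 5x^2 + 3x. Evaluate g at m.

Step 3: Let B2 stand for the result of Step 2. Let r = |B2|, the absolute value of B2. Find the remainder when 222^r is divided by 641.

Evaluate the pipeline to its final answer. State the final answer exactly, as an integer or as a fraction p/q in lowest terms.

5

Step 1: 48856 = 2^3 * 31 * 197; sigma = (1 + 2 + 4 + 8) * (1 + 31) * (1 + 197) = 15 * 32 * 198 = 95040; answer 95040
Step 2: B1 = 95040; m = -26; -1*(-26)^4 - 4*(-26)^3 - 5*(-26)^2 + 3*(-26)^1 = (-456976) + (70304) + (-3380) + (-78) = -390130; answer -390130
Step 3: B2 = -390130; r = 390130; squarings mod 641: 222^1=222, 222^2=568, 222^4=201, 222^8=18, 222^16=324, 222^32=493, 222^64=110, 222^128=562, 222^256=472, 222^512=357, 222^1024=531, 222^2048=562, 222^4096=472, 222^8192=357, 222^16384=531, 222^32768=562, 222^65536=472, 222^131072=357, 222^262144=531; 222^390130 = 222^2 * 222^16 * 222^32 * 222^64 * 222^128 * 222^256 * 222^512 * 222^4096 * 222^8192 * 222^16384 * 222^32768 * 222^65536 * 222^262144 = 5 (mod 641); answer 5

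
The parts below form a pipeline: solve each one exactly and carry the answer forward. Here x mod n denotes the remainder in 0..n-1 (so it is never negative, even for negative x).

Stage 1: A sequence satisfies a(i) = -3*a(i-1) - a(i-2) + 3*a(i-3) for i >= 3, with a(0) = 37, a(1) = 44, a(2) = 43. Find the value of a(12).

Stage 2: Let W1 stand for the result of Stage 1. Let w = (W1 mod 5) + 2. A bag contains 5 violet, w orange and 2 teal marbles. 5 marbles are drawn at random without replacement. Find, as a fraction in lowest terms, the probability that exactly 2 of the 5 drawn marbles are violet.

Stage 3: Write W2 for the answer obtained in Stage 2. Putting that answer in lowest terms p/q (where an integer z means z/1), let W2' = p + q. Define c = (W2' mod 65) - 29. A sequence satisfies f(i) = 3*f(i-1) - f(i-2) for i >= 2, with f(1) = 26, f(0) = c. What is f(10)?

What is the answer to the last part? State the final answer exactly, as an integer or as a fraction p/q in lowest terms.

191394

Stage 1: a(3) = -3*(43) - 1*(44) + 3*(37) = -62; iterating: a(3)=-62, a(4)=275, a(5)=-634, a(6)=1441, a(7)=-2864, a(8)=5249, a(9)=-8560, a(10)=11839, a(11)=-11210, a(12)=-3889; answer -3889
Stage 2: W1 = -3889; w = 3; total draws C(10,5) = 252; favorable C(5,2)*C(5,3) = 100; P = 25/63; answer 25/63
Stage 3: W2 = 25/63; threaded value p + q = 88; c = -6; f(2) = 3*(26) - 1*(-6) = 84; iterating: f(2)=84, f(3)=226, f(4)=594, f(5)=1556, f(6)=4074, f(7)=10666, f(8)=27924, f(9)=73106, f(10)=191394; answer 191394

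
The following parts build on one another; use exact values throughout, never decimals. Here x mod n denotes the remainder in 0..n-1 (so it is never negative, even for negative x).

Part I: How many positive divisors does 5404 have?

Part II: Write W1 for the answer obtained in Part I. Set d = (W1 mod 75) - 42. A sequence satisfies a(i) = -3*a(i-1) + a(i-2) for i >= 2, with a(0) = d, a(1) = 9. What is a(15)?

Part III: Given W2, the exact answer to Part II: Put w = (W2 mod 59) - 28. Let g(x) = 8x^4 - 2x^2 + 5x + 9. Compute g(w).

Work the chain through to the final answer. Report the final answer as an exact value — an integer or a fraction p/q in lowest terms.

4915829

Part I: 5404 = 2^2 * 7 * 193; number of divisors = (2+1) * (1+1) * (1+1) = 12; answer 12
Part II: W1 = 12; d = -30; a(2) = -3*(9) + 1*(-30) = -57; iterating: a(2)=-57, a(3)=180, a(4)=-597, a(5)=1971, a(6)=-6510, a(7)=21501, a(8)=-71013, a(9)=234540, a(10)=-774633, a(11)=2558439, a(12)=-8449950, a(13)=27908289, a(14)=-92174817, a(15)=304432740; answer 304432740
Part III: W2 = 304432740; w = 28; 8*(28)^4 - 2*(28)^2 + 5*(28)^1 + 9 = (4917248) + (-1568) + (140) + (9) = 4915829; answer 4915829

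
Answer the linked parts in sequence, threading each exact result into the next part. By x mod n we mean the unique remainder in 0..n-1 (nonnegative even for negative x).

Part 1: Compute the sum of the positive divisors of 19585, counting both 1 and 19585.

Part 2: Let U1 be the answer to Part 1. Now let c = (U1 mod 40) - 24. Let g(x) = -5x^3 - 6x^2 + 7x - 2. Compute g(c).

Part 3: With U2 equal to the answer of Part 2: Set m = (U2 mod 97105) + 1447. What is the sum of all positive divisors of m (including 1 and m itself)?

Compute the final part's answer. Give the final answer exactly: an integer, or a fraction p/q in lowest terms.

Part 1: 19585 = 5 * 3917; sigma = (1 + 5) * (1 + 3917) = 6 * 3918 = 23508; answer 23508
Part 2: U1 = 23508; c = 4; -5*(4)^3 - 6*(4)^2 + 7*(4)^1 - 2 = (-320) + (-96) + (28) + (-2) = -390; answer -390
Part 3: U2 = -390; m = 98162; 98162 = 2 * 49081; sigma = (1 + 2) * (1 + 49081) = 3 * 49082 = 147246; answer 147246

147246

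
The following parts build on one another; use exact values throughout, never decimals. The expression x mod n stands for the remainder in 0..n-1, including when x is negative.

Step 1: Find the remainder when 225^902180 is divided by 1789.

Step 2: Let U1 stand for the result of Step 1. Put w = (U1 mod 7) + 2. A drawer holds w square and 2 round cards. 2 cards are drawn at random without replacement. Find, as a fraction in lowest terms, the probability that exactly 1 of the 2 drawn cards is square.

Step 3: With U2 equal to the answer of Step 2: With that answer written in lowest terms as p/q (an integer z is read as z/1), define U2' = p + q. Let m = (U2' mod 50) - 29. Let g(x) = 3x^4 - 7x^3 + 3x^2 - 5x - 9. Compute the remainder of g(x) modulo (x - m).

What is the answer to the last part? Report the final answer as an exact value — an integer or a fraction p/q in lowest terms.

Step 1: squarings mod 1789: 225^1=225, 225^2=533, 225^4=1427, 225^8=447, 225^16=1230, 225^32=1195, 225^64=403, 225^128=1399, 225^256=35, 225^512=1225, 225^1024=1443, 225^2048=1642, 225^4096=141, 225^8192=202, 225^16384=1446, 225^32768=1364, 225^65536=1725, 225^131072=518, 225^262144=1763, 225^524288=676; 225^902180 = 225^4 * 225^32 * 225^1024 * 225^16384 * 225^32768 * 225^65536 * 225^262144 * 225^524288 = 22 (mod 1789); answer 22
Step 2: U1 = 22; w = 3; total draws C(5,2) = 10; favorable C(3,1)*C(2,1) = 6; P = 3/5; answer 3/5
Step 3: U2 = 3/5; threaded value p + q = 8; m = -21; remainder = value at the root: 3*(-21)^4 - 7*(-21)^3 + 3*(-21)^2 - 5*(-21)^1 - 9 = (583443) + (64827) + (1323) + (105) + (-9) = 649689; answer 649689

649689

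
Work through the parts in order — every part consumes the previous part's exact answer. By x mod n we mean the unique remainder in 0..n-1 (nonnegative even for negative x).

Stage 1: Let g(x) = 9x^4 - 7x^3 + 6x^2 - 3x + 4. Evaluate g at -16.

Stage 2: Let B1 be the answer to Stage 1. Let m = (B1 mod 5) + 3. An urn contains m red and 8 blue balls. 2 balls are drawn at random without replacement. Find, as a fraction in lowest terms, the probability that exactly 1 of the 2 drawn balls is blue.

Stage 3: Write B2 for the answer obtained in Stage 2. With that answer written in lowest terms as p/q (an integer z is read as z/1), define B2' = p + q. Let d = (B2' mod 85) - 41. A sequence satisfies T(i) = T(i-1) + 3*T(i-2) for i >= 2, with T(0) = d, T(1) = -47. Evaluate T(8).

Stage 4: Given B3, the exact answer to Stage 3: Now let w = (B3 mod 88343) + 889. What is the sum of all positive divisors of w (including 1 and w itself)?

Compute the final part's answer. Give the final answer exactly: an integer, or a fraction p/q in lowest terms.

Stage 1: 9*(-16)^4 - 7*(-16)^3 + 6*(-16)^2 - 3*(-16)^1 + 4 = (589824) + (28672) + (1536) + (48) + (4) = 620084; answer 620084
Stage 2: B1 = 620084; m = 7; total draws C(15,2) = 105; favorable C(8,1)*C(7,1) = 56; P = 8/15; answer 8/15
Stage 3: B2 = 8/15; threaded value p + q = 23; d = -18; T(2) = 1*(-47) + 3*(-18) = -101; iterating: T(2)=-101, T(3)=-242, T(4)=-545, T(5)=-1271, T(6)=-2906, T(7)=-6719, T(8)=-15437; answer -15437
Stage 4: B3 = -15437; w = 73795; 73795 = 5 * 14759; sigma = (1 + 5) * (1 + 14759) = 6 * 14760 = 88560; answer 88560

88560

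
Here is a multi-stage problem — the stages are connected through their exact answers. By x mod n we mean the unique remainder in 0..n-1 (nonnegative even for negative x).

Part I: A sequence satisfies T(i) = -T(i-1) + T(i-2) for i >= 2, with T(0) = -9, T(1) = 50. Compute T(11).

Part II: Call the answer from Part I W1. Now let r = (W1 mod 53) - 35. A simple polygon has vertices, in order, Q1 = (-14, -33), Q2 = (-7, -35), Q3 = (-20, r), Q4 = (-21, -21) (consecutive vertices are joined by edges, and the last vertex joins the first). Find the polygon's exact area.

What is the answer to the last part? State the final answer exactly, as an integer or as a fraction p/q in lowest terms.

56

Part I: T(2) = -1*(50) + 1*(-9) = -59; iterating: T(2)=-59, T(3)=109, T(4)=-168, T(5)=277, T(6)=-445, T(7)=722, T(8)=-1167, T(9)=1889, T(10)=-3056, T(11)=4945; answer 4945
Part II: W1 = 4945; r = -19; cross terms: (-14*-35 - -7*-33)=259, (-7*-19 - -20*-35)=-567, (-20*-21 - -21*-19)=21, (-21*-33 - -14*-21)=399; twice the area = |112| = 112; area = 56; answer 56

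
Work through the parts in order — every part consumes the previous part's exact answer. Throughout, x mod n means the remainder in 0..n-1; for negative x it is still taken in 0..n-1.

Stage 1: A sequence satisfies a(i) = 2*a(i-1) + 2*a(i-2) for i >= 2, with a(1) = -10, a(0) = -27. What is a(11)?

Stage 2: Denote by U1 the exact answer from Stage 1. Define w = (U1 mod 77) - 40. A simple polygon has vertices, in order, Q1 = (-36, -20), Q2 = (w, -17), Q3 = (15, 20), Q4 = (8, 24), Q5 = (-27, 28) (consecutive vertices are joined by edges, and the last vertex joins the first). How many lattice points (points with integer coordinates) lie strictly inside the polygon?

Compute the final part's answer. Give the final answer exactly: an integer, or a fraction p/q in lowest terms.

Stage 1: a(2) = 2*(-10) + 2*(-27) = -74; iterating: a(2)=-74, a(3)=-168, a(4)=-484, a(5)=-1304, a(6)=-3576, a(7)=-9760, a(8)=-26672, a(9)=-72864, a(10)=-199072, a(11)=-543872; answer -543872
Stage 2: U1 = -543872; w = 16; cross terms: (-36*-17 - 16*-20)=932, (16*20 - 15*-17)=575, (15*24 - 8*20)=200, (8*28 - -27*24)=872, (-27*-20 - -36*28)=1548; twice the area = |4127| = 4127; area = 4127/2; boundary points = 1 + 1 + 1 + 1 + 3 = 7; strictly interior points = area - boundary/2 + 1 = 2061; answer 2061

2061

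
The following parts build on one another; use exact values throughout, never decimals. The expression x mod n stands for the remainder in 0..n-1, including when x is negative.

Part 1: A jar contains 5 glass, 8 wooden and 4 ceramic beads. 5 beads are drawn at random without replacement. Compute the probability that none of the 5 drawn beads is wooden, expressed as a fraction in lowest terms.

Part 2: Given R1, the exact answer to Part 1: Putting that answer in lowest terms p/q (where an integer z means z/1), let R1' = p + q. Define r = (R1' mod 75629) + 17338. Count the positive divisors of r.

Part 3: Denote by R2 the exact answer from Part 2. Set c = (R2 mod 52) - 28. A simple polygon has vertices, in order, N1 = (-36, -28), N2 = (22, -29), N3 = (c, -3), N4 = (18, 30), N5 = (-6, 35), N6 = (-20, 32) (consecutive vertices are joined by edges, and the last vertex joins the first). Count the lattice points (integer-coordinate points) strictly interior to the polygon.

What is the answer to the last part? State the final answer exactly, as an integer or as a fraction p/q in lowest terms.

Part 1: total draws C(17,5) = 6188; favorable C(9,5) = 126; P = 9/442; answer 9/442
Part 2: R1 = 9/442; threaded value p + q = 451; r = 17789; 17789 is prime, so its only divisors are 1 and 17789; count = 2; answer 2
Part 3: R2 = 2; c = -26; cross terms: (-36*-29 - 22*-28)=1660, (22*-3 - -26*-29)=-820, (-26*30 - 18*-3)=-726, (18*35 - -6*30)=810, (-6*32 - -20*35)=508, (-20*-28 - -36*32)=1712; twice the area = |3144| = 3144; area = 1572; boundary points = 1 + 2 + 11 + 1 + 1 + 4 = 20; strictly interior points = area - boundary/2 + 1 = 1563; answer 1563

1563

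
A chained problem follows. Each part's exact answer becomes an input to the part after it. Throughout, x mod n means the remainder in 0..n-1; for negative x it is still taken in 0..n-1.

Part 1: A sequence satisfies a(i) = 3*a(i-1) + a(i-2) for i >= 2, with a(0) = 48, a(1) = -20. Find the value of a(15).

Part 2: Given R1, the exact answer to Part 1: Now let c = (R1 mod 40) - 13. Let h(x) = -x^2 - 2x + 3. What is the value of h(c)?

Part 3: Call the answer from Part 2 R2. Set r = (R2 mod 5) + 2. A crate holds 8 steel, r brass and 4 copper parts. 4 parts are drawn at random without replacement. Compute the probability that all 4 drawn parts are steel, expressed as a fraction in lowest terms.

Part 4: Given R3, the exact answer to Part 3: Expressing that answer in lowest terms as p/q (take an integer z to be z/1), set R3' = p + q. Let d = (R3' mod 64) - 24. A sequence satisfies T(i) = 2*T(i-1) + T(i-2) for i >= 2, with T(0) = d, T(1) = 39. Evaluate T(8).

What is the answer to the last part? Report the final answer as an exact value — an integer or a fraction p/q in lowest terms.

Part 1: a(2) = 3*(-20) + 1*(48) = -12; iterating: a(2)=-12, a(3)=-56, a(4)=-180, a(5)=-596, a(6)=-1968, a(7)=-6500, a(8)=-21468, a(9)=-70904, a(10)=-234180, a(11)=-773444, a(12)=-2554512, a(13)=-8436980, a(14)=-27865452, a(15)=-92033336; answer -92033336
Part 2: R1 = -92033336; c = 11; -1*(11)^2 - 2*(11)^1 + 3 = (-121) + (-22) + (3) = -140; answer -140
Part 3: R2 = -140; r = 2; total draws C(14,4) = 1001; favorable C(8,4) = 70; P = 10/143; answer 10/143
Part 4: R3 = 10/143; threaded value p + q = 153; d = 1; T(2) = 2*(39) + 1*(1) = 79; iterating: T(2)=79, T(3)=197, T(4)=473, T(5)=1143, T(6)=2759, T(7)=6661, T(8)=16081; answer 16081

16081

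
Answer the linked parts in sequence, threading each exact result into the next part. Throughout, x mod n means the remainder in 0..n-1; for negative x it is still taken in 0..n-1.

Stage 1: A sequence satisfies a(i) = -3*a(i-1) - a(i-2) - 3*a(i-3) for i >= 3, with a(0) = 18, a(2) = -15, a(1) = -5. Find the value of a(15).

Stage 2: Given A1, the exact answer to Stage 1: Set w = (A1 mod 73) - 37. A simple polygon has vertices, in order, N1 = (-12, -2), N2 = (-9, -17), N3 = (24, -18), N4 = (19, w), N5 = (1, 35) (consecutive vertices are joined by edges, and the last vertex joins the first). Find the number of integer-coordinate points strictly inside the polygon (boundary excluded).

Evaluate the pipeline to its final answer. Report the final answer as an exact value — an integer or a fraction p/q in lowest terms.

Stage 1: a(3) = -3*(-15) - 1*(-5) - 3*(18) = -4; iterating: a(3)=-4, a(4)=42, a(5)=-77, a(6)=201, a(7)=-652, a(8)=1986, a(9)=-5909, a(10)=17697, a(11)=-53140, a(12)=159450, a(13)=-478301, a(14)=1434873, a(15)=-4304668; answer -4304668
Stage 2: A1 = -4304668; w = 32; cross terms: (-12*-17 - -9*-2)=186, (-9*-18 - 24*-17)=570, (24*32 - 19*-18)=1110, (19*35 - 1*32)=633, (1*-2 - -12*35)=418; twice the area = |2917| = 2917; area = 2917/2; boundary points = 3 + 1 + 5 + 3 + 1 = 13; strictly interior points = area - boundary/2 + 1 = 1453; answer 1453

1453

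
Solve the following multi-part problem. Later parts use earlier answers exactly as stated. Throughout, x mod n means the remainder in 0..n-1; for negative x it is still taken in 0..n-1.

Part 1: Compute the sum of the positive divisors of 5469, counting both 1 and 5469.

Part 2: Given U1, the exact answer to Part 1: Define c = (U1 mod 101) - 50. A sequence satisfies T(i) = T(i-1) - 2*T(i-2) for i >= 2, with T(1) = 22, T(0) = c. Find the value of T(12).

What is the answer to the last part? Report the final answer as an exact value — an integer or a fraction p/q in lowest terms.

Part 1: 5469 = 3 * 1823; sigma = (1 + 3) * (1 + 1823) = 4 * 1824 = 7296; answer 7296
Part 2: U1 = 7296; c = -26; T(2) = 1*(22) - 2*(-26) = 74; iterating: T(2)=74, T(3)=30, T(4)=-118, T(5)=-178, T(6)=58, T(7)=414, T(8)=298, T(9)=-530, T(10)=-1126, T(11)=-66, T(12)=2186; answer 2186

2186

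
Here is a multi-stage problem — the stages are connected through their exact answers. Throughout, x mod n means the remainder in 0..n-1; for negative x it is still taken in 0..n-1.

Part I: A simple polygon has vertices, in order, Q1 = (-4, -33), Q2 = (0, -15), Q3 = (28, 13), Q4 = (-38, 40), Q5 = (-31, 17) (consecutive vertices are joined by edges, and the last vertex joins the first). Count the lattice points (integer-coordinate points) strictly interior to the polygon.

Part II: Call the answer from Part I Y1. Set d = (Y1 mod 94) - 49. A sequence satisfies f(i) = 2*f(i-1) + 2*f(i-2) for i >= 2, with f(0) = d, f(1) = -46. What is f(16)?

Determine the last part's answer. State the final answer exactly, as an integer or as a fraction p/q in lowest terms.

Part I: cross terms: (-4*-15 - 0*-33)=60, (0*13 - 28*-15)=420, (28*40 - -38*13)=1614, (-38*17 - -31*40)=594, (-31*-33 - -4*17)=1091; twice the area = |3779| = 3779; area = 3779/2; boundary points = 2 + 28 + 3 + 1 + 1 = 35; strictly interior points = area - boundary/2 + 1 = 1873; answer 1873
Part II: Y1 = 1873; d = 38; f(2) = 2*(-46) + 2*(38) = -16; iterating: f(2)=-16, f(3)=-124, f(4)=-280, f(5)=-808, f(6)=-2176, f(7)=-5968, f(8)=-16288, f(9)=-44512, f(10)=-121600, f(11)=-332224, f(12)=-907648, f(13)=-2479744, f(14)=-6774784, f(15)=-18509056, f(16)=-50567680; answer -50567680

-50567680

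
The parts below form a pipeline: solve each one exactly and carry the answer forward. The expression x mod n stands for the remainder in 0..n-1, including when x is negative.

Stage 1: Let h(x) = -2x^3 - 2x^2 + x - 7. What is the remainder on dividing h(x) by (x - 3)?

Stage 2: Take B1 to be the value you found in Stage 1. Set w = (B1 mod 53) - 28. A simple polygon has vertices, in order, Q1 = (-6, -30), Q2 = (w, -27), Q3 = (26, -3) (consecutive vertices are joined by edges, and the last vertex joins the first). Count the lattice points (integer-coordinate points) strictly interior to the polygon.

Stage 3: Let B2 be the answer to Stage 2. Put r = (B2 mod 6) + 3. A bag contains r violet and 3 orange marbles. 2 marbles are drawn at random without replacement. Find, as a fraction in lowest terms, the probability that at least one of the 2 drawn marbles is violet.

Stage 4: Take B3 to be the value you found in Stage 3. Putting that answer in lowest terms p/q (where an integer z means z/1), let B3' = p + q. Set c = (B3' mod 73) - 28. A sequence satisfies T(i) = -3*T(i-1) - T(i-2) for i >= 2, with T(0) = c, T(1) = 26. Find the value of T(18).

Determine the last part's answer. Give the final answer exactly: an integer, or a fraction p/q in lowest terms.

Stage 1: remainder = value at the root: -2*(3)^3 - 2*(3)^2 + 1*(3)^1 - 7 = (-54) + (-18) + (3) + (-7) = -76; answer -76
Stage 2: B1 = -76; w = 2; cross terms: (-6*-27 - 2*-30)=222, (2*-3 - 26*-27)=696, (26*-30 - -6*-3)=-798; twice the area = |120| = 120; area = 60; boundary points = 1 + 24 + 1 = 26; strictly interior points = area - boundary/2 + 1 = 48; answer 48
Stage 3: B2 = 48; r = 3; total draws C(6,2) = 15; complement C(3,2) = 3; favorable 15 - 3 = 12; P = 4/5; answer 4/5
Stage 4: B3 = 4/5; threaded value p + q = 9; c = -19; T(2) = -3*(26) - 1*(-19) = -59; iterating: T(2)=-59, T(3)=151, T(4)=-394, T(5)=1031, T(6)=-2699, T(7)=7066, T(8)=-18499, T(9)=48431, T(10)=-126794, T(11)=331951, T(12)=-869059, T(13)=2275226, T(14)=-5956619, T(15)=15594631, T(16)=-40827274, T(17)=106887191, T(18)=-279834299; answer -279834299

-279834299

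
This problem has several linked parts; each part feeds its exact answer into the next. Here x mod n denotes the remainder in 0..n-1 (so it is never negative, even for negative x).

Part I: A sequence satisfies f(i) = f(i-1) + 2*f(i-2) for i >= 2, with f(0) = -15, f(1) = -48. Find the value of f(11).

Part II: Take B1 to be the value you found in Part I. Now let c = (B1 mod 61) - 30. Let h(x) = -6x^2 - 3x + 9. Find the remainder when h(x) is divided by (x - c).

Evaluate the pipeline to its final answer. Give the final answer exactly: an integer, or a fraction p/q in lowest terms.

Part I: f(2) = 1*(-48) + 2*(-15) = -78; iterating: f(2)=-78, f(3)=-174, f(4)=-330, f(5)=-678, f(6)=-1338, f(7)=-2694, f(8)=-5370, f(9)=-10758, f(10)=-21498, f(11)=-43014; answer -43014
Part II: B1 = -43014; c = 22; remainder = value at the root: -6*(22)^2 - 3*(22)^1 + 9 = (-2904) + (-66) + (9) = -2961; answer -2961

-2961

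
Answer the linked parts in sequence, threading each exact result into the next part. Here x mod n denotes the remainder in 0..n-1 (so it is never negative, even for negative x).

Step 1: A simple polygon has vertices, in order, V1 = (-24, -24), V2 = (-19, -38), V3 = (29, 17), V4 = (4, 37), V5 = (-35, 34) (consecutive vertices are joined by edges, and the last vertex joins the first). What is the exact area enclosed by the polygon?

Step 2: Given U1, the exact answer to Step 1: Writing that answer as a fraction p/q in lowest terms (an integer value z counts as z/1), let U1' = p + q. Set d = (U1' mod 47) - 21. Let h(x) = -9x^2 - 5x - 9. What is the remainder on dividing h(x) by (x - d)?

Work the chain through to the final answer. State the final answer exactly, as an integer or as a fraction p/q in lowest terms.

-75

Step 1: cross terms: (-24*-38 - -19*-24)=456, (-19*17 - 29*-38)=779, (29*37 - 4*17)=1005, (4*34 - -35*37)=1431, (-35*-24 - -24*34)=1656; twice the area = |5327| = 5327; area = 5327/2; answer 5327/2
Step 2: U1 = 5327/2; threaded value p + q = 5329; d = -3; remainder = value at the root: -9*(-3)^2 - 5*(-3)^1 - 9 = (-81) + (15) + (-9) = -75; answer -75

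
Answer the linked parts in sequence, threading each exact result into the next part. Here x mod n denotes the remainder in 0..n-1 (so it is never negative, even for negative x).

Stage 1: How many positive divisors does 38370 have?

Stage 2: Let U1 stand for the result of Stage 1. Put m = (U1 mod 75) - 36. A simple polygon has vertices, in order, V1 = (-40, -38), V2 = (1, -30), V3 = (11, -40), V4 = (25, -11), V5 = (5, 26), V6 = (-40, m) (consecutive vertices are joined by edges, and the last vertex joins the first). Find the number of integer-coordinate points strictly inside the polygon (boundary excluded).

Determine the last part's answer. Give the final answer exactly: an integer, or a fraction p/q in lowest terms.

Stage 1: 38370 = 2 * 3 * 5 * 1279; number of divisors = (1+1) * (1+1) * (1+1) * (1+1) = 16; answer 16
Stage 2: U1 = 16; m = -20; cross terms: (-40*-30 - 1*-38)=1238, (1*-40 - 11*-30)=290, (11*-11 - 25*-40)=879, (25*26 - 5*-11)=705, (5*-20 - -40*26)=940, (-40*-38 - -40*-20)=720; twice the area = |4772| = 4772; area = 2386; boundary points = 1 + 10 + 1 + 1 + 1 + 18 = 32; strictly interior points = area - boundary/2 + 1 = 2371; answer 2371

2371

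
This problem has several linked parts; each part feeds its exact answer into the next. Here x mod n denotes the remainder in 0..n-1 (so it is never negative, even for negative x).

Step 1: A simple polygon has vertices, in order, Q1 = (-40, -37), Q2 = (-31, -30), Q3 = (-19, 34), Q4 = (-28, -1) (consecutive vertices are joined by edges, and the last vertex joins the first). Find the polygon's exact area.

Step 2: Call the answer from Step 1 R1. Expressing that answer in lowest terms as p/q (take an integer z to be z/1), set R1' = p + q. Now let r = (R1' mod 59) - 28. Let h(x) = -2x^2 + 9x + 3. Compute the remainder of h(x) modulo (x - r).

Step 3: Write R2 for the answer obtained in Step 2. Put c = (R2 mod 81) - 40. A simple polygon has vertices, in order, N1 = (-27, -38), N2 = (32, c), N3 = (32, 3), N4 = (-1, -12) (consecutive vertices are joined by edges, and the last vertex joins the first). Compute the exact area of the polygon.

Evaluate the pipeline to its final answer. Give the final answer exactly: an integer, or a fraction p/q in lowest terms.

Step 1: cross terms: (-40*-30 - -31*-37)=53, (-31*34 - -19*-30)=-1624, (-19*-1 - -28*34)=971, (-28*-37 - -40*-1)=996; twice the area = |396| = 396; area = 198; answer 198
Step 2: R1 = 198; threaded value p + q = 199; r = -6; remainder = value at the root: -2*(-6)^2 + 9*(-6)^1 + 3 = (-72) + (-54) + (3) = -123; answer -123
Step 3: R2 = -123; c = -1; cross terms: (-27*-1 - 32*-38)=1243, (32*3 - 32*-1)=128, (32*-12 - -1*3)=-381, (-1*-38 - -27*-12)=-286; twice the area = |704| = 704; area = 352; answer 352

352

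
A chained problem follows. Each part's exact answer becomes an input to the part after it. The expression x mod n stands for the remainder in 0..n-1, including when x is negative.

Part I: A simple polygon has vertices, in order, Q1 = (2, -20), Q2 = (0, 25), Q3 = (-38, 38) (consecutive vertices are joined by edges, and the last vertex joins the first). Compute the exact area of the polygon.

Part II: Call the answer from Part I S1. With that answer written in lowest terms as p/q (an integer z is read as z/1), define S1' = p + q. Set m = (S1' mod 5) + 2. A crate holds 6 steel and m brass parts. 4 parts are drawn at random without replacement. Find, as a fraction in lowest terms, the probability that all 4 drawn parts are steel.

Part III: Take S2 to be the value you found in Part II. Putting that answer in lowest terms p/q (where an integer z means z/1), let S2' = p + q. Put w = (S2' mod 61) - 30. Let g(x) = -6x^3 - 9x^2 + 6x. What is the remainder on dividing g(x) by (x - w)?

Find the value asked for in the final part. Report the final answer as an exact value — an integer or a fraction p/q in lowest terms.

1575

Part I: cross terms: (2*25 - 0*-20)=50, (0*38 - -38*25)=950, (-38*-20 - 2*38)=684; twice the area = |1684| = 1684; area = 842; answer 842
Part II: S1 = 842; threaded value p + q = 843; m = 5; total draws C(11,4) = 330; favorable C(6,4) = 15; P = 1/22; answer 1/22
Part III: S2 = 1/22; threaded value p + q = 23; w = -7; remainder = value at the root: -6*(-7)^3 - 9*(-7)^2 + 6*(-7)^1 = (2058) + (-441) + (-42) = 1575; answer 1575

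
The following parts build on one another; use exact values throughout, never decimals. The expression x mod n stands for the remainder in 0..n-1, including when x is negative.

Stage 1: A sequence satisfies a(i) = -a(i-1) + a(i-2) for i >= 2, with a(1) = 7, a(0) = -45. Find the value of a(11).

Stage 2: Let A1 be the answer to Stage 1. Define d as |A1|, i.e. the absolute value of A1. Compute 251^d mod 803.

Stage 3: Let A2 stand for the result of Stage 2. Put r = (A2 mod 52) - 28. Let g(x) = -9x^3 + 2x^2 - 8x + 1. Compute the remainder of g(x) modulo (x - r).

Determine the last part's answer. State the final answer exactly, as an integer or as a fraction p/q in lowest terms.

Stage 1: a(2) = -1*(7) + 1*(-45) = -52; iterating: a(2)=-52, a(3)=59, a(4)=-111, a(5)=170, a(6)=-281, a(7)=451, a(8)=-732, a(9)=1183, a(10)=-1915, a(11)=3098; answer 3098
Stage 2: A1 = 3098; d = 3098; squarings mod 803: 251^1=251, 251^2=367, 251^4=588, 251^8=454, 251^16=548, 251^32=785, 251^64=324, 251^128=586, 251^256=515, 251^512=235, 251^1024=621, 251^2048=201; 251^3098 = 251^2 * 251^8 * 251^16 * 251^1024 * 251^2048 = 586 (mod 803); answer 586
Stage 3: A2 = 586; r = -14; remainder = value at the root: -9*(-14)^3 + 2*(-14)^2 - 8*(-14)^1 + 1 = (24696) + (392) + (112) + (1) = 25201; answer 25201

25201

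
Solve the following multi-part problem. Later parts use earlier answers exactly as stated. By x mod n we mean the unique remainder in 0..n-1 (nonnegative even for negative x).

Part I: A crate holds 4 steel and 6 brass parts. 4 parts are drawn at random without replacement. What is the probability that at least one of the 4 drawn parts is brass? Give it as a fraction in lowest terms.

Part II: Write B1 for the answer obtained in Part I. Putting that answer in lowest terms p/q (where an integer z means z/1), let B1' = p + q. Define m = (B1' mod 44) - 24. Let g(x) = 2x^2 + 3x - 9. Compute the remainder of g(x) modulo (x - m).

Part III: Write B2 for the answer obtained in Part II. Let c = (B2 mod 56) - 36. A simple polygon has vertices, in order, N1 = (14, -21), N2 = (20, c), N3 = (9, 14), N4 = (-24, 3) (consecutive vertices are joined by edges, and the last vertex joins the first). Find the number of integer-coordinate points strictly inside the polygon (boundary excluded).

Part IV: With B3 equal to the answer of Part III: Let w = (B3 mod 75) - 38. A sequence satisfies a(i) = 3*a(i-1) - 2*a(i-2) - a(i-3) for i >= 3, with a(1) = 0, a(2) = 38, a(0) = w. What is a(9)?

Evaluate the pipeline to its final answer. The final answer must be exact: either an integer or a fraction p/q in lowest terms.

Part I: total draws C(10,4) = 210; complement C(4,4) = 1; favorable 210 - 1 = 209; P = 209/210; answer 209/210
Part II: B1 = 209/210; threaded value p + q = 419; m = -1; remainder = value at the root: 2*(-1)^2 + 3*(-1)^1 - 9 = (2) + (-3) + (-9) = -10; answer -10
Part III: B2 = -10; c = 10; cross terms: (14*10 - 20*-21)=560, (20*14 - 9*10)=190, (9*3 - -24*14)=363, (-24*-21 - 14*3)=462; twice the area = |1575| = 1575; area = 1575/2; boundary points = 1 + 1 + 11 + 2 = 15; strictly interior points = area - boundary/2 + 1 = 781; answer 781
Part IV: B3 = 781; w = -7; a(3) = 3*(38) - 2*(0) - 1*(-7) = 121; iterating: a(3)=121, a(4)=287, a(5)=581, a(6)=1048, a(7)=1695, a(8)=2408, a(9)=2786; answer 2786

2786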